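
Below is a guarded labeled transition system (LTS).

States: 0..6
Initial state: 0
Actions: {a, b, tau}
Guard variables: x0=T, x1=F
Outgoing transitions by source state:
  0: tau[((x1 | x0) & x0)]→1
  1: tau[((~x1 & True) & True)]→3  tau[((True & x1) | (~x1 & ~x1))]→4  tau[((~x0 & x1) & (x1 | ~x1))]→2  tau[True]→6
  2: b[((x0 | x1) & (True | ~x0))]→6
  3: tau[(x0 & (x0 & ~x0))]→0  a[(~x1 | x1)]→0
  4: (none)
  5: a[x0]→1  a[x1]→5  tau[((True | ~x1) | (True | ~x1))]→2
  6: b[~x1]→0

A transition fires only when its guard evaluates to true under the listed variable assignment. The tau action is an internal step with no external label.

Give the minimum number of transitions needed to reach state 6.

Layered search for 6:
  depth 0: {0}
  depth 1: {1}
  depth 2: {3,4,6}
depth(6)=2, e.g. tau·tau

Answer: 2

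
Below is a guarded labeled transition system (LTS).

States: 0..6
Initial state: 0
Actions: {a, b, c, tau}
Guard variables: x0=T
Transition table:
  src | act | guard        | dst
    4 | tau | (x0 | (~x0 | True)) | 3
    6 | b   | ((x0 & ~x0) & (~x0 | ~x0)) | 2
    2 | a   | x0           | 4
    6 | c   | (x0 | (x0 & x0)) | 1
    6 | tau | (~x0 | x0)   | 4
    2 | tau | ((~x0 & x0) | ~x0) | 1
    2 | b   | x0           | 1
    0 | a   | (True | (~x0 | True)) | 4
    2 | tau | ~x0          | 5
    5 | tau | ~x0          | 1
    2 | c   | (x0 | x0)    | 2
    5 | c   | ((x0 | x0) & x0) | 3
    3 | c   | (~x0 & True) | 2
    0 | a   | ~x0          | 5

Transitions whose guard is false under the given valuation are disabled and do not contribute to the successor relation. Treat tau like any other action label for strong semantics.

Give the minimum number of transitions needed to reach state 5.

Answer: UNREACHABLE

Working:
Breadth-first toward 5:
  Layer 0: {0}
  Layer 1: {4}
  Layer 2: {3}
5 never appears.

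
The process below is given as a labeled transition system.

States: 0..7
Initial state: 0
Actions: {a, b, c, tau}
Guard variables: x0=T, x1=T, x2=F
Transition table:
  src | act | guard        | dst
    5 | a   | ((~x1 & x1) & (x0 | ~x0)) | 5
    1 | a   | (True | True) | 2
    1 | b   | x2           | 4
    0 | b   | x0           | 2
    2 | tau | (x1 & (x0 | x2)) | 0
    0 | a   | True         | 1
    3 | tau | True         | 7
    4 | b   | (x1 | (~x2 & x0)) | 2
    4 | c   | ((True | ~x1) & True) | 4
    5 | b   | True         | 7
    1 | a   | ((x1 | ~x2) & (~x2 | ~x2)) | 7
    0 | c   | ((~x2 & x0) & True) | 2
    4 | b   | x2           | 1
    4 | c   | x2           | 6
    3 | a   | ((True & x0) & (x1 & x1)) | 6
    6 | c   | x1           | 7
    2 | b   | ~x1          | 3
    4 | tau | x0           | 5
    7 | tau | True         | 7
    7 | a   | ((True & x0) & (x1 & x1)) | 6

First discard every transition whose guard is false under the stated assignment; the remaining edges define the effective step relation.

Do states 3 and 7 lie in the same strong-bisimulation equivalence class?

Answer: BISIMILAR

Trace:
Compute ~ classes (split until stable):
  round 0: {{0,1,2,3,4,5,6,7}}
  round 1: {{0},{1},{2},{3,7},{4},{5},{6}}
stable after 2 split(s): 7 block(s)
3∈{3,7}, 7∈{3,7}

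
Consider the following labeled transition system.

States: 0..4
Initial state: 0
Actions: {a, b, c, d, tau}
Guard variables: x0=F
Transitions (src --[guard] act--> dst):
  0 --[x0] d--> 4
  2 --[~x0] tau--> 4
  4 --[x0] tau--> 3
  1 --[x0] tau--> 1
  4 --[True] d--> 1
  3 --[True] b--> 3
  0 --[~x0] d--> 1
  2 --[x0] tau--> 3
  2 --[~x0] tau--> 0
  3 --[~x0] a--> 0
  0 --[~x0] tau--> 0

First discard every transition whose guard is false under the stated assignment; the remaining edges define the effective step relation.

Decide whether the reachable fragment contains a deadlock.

Answer: DEADLOCK at state 1

Working:
R = {0,1}
  0: d→1  tau→0  [deg 2]
  1: ∅  [deadlock]
trace reaching 1: d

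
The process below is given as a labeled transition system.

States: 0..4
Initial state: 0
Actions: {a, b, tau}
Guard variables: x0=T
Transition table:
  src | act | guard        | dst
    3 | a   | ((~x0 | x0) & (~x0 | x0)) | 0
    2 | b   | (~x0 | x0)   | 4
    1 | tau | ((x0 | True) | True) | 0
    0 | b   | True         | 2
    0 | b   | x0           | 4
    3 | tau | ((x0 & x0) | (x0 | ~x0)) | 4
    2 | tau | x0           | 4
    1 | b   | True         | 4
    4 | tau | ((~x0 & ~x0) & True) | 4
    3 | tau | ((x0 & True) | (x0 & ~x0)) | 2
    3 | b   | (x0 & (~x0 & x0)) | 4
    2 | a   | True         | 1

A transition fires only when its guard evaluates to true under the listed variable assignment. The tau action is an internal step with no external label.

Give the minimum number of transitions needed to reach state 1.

Answer: 2

Working:
BFS to 1:
  Layer 0: {0}
  Layer 1: {2,4}
  Layer 2: {1}
first hit 1 at d=2 via b·a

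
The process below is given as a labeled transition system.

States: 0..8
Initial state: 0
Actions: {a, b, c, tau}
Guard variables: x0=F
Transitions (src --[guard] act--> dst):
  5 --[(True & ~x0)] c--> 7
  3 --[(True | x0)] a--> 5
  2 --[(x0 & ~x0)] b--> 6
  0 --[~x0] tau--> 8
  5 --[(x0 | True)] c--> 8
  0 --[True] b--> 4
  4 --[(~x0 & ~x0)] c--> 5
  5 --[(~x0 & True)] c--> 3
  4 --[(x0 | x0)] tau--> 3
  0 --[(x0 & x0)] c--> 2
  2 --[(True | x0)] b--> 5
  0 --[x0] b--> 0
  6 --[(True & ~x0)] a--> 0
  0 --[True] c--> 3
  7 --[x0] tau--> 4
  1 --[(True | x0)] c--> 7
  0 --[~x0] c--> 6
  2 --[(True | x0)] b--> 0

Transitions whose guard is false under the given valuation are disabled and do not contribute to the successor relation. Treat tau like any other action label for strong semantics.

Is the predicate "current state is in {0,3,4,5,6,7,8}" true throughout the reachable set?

Inv-set: {0,3,4,5,6,7,8}
Reachable = {0,3,4,5,6,7,8}
  0: ok
  3: ok
  4: ok
  5: ok
  6: ok
  7: ok
  8: ok

Answer: INVARIANT HOLDS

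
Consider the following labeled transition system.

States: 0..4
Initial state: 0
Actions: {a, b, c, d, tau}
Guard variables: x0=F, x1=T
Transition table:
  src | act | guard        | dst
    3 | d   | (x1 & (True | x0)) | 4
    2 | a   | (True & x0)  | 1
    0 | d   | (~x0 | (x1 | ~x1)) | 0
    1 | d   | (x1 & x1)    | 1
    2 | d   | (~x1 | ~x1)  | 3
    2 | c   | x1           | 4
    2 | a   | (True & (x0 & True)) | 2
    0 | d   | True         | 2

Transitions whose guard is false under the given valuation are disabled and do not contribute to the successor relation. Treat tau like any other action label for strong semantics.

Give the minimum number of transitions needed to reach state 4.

Answer: 2

Trace:
BFS to 4:
  depth 0: {0}
  depth 1: {2}
  depth 2: {4}
4 enters at depth 2; path d·c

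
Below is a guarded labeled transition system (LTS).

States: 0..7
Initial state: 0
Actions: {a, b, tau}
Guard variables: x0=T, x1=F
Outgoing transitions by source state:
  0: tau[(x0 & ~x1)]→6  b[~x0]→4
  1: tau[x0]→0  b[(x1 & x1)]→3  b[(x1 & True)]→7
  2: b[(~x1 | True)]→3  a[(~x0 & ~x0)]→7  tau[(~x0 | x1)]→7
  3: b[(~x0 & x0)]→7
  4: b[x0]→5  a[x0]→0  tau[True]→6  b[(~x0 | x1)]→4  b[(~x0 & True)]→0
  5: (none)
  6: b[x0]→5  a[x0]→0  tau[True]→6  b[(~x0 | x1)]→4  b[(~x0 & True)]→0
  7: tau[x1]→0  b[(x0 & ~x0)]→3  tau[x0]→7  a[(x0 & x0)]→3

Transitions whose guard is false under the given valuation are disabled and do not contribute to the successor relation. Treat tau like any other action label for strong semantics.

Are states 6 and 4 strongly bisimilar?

Compute ~ classes (split until stable):
  π0 = {{0,1,2,3,4,5,6,7}}
  π1 = {{0,1},{2},{3,5},{4,6},{7}}
  π2 = {{0},{1},{2},{3,5},{4,6},{7}}
Fixed point at round 3; 6 class(es).
6∈{4,6}, 4∈{4,6}

Answer: BISIMILAR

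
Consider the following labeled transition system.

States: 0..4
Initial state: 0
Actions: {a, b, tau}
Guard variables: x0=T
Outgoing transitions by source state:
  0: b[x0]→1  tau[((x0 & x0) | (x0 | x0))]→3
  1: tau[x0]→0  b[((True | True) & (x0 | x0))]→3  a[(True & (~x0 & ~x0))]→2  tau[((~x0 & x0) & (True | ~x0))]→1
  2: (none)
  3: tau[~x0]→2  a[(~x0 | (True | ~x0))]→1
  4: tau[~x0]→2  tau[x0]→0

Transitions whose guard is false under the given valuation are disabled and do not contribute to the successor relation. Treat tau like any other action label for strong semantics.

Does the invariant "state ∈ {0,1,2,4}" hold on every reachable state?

Allowed set {0,1,2,4}
Reach set: {0,1,3}
  0: ✓
  1: ✓
  3: outside
counterexample path to 3: tau

Answer: INVARIANT VIOLATED at state 3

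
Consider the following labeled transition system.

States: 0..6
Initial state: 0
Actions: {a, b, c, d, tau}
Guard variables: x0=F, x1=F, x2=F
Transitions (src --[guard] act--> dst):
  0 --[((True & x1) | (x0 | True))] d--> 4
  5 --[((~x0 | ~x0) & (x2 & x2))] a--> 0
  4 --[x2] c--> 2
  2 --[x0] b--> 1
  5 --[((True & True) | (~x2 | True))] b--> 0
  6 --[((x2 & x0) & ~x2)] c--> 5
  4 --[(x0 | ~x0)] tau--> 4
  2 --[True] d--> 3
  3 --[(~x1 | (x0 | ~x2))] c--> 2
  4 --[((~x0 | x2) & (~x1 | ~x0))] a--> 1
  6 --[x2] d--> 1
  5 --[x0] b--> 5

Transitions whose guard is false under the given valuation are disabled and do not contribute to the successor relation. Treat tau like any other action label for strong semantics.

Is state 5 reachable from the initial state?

Guard filter leaves 6 enabled edge(s).
L0 = {0}
L1 = {4}  cumulative {0,4}
L2 = {1}  cumulative {0,1,4}
Reachable = {0,1,4}

Answer: UNREACHABLE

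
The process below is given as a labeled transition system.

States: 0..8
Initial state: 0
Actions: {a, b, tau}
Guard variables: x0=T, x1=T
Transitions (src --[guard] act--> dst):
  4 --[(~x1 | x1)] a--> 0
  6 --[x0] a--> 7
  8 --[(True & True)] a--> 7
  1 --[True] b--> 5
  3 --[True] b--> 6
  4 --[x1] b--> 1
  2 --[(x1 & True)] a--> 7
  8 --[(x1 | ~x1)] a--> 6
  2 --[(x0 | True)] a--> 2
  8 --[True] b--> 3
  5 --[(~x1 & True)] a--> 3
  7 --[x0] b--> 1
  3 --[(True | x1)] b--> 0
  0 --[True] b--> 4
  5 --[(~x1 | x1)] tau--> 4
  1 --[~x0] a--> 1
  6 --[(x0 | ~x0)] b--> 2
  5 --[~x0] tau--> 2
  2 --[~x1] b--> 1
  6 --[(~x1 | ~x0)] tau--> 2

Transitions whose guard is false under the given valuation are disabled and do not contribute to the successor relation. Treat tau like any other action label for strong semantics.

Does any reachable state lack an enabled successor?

Reachable = {0,1,4,5}
  0: b→4  [1 out]
  1: b→5  [1 out]
  4: a→0  b→1  [2 out]
  5: tau→4  [1 out]

Answer: DEADLOCK-FREE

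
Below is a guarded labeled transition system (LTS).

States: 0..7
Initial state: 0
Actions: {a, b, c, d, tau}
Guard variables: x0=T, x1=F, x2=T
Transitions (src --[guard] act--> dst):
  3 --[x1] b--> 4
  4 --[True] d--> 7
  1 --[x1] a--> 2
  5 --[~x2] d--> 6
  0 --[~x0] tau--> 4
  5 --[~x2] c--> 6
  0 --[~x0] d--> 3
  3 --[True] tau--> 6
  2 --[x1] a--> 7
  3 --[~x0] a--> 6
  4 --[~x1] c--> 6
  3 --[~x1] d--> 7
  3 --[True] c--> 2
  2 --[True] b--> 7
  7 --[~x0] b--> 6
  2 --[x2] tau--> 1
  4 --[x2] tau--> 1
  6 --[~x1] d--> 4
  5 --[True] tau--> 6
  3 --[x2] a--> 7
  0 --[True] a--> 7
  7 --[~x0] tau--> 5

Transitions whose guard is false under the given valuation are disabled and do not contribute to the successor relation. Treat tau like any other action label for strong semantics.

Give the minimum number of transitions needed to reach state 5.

Answer: UNREACHABLE

Analysis:
Layered search for 5:
  Layer 0: {0}
  Layer 1: {7}
5 never appears.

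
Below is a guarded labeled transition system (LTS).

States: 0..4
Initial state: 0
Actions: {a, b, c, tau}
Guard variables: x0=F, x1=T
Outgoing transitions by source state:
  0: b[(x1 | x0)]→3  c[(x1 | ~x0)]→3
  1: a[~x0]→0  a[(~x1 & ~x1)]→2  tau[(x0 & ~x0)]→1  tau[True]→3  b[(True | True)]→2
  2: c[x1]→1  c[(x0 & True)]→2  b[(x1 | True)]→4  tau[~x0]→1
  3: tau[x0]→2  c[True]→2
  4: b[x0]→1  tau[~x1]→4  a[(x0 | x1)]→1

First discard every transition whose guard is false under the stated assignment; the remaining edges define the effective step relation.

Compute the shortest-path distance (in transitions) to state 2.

BFS to 2:
  Layer 0: {0}
  Layer 1: {3}
  Layer 2: {2}
2 enters at depth 2; path b·c

Answer: 2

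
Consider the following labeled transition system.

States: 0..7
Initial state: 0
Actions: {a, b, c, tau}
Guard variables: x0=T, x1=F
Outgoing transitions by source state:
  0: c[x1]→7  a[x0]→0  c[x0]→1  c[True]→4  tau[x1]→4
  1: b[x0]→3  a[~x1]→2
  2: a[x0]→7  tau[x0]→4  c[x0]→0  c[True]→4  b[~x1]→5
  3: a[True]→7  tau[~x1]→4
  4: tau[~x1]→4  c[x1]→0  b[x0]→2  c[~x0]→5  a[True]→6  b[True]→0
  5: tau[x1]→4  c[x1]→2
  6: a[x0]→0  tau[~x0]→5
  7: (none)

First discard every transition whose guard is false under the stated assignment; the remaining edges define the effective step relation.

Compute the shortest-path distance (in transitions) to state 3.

BFS to 3:
  Layer 0: {0}
  Layer 1: {1,4}
  Layer 2: {2,3,6}
3 enters at depth 2; path c·b

Answer: 2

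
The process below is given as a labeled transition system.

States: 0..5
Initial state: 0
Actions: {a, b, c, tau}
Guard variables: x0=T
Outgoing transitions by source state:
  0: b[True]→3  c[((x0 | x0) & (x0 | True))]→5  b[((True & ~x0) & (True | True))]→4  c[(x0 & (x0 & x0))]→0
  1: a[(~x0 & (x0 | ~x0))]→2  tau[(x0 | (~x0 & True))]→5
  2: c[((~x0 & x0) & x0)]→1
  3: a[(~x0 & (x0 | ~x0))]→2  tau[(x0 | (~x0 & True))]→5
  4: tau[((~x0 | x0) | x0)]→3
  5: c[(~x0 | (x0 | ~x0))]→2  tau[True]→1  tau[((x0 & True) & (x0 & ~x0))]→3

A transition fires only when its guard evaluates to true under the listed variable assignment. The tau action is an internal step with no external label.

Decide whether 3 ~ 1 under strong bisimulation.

Answer: BISIMILAR

Analysis:
Refine partition for ~:
  P[0] = {{0,1,2,3,4,5}}
  P[1] = {{0},{1,3,4},{2},{5}}
  P[2] = {{0},{1,3},{2},{4},{5}}
5 equivalence class(es) (converged in 3)
3∈{1,3}, 1∈{1,3}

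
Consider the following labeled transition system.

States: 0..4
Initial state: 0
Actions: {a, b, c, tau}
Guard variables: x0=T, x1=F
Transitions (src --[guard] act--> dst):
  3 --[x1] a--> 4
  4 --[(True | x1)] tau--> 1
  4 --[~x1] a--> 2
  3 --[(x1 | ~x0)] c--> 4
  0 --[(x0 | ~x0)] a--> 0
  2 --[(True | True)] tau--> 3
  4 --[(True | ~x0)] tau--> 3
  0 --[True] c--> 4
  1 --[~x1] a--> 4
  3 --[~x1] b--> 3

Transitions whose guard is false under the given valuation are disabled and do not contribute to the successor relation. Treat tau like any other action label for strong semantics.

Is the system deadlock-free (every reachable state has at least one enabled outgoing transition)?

Answer: DEADLOCK-FREE

Working:
Reach set: {0,1,2,3,4}
  0: a→0  c→4  [2 exit(s)]
  1: a→4  [1 exit(s)]
  2: tau→3  [1 exit(s)]
  3: b→3  [1 exit(s)]
  4: a→2  tau→1  tau→3  [3 exit(s)]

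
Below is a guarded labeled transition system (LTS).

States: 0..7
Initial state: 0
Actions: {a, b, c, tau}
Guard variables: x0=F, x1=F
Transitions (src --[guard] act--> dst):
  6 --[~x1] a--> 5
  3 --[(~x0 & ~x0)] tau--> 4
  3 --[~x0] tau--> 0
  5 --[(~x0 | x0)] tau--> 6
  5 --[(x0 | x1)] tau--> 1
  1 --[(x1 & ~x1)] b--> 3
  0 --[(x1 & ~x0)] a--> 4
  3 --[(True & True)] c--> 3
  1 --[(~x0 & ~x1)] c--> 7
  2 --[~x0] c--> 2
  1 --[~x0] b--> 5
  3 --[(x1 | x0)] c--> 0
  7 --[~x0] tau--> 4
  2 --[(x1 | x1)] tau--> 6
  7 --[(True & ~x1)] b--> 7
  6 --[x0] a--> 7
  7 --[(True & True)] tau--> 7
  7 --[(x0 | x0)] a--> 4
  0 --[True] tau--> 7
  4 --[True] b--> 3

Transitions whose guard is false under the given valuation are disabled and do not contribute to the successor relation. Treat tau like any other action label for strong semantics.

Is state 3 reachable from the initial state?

Answer: REACHABLE

Working:
After dropping false guards: 13 live edges.
L0 = {0}
L1 = {7}  now seen {0,7}
L2 = {4}  now seen {0,4,7}
L3 = {3}  now seen {0,3,4,7}
Reachable = {0,3,4,7}
Path to 3: tau·tau·b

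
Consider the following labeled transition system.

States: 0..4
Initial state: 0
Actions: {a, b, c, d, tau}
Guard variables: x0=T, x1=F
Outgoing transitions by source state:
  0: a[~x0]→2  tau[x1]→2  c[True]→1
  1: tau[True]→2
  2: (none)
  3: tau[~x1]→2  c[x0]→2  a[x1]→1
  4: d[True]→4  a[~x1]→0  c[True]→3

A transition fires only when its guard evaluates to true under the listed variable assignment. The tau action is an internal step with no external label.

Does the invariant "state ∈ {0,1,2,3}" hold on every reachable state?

Answer: INVARIANT HOLDS

Trace:
Safe = {0,1,2,3}
R = {0,1,2}
  0: ok
  1: ok
  2: ok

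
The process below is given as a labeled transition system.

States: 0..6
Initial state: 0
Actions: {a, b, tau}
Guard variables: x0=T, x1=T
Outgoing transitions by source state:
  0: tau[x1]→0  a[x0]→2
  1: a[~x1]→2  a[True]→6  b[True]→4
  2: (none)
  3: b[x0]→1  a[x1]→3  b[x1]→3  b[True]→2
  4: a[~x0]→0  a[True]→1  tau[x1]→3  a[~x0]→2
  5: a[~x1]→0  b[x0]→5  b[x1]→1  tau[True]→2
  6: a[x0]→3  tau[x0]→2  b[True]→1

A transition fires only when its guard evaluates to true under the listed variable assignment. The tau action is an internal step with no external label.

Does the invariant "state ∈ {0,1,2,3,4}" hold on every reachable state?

Inv-set: {0,1,2,3,4}
Reachable = {0,2}
  0: ✓
  2: ✓

Answer: INVARIANT HOLDS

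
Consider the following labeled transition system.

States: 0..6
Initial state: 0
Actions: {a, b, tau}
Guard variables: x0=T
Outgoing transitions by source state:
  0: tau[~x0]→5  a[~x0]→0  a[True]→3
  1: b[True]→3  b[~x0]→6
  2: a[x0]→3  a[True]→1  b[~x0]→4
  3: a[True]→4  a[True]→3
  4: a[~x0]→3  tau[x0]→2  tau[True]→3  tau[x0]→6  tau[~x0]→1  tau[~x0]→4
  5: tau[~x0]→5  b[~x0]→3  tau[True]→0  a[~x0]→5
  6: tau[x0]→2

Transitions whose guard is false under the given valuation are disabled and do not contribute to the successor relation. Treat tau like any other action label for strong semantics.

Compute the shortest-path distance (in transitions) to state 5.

Answer: UNREACHABLE

Trace:
BFS to 5:
  L0 = {0}
  L1 = {3}
  L2 = {4}
  L3 = {2,6}
  L4 = {1}
5 never appears.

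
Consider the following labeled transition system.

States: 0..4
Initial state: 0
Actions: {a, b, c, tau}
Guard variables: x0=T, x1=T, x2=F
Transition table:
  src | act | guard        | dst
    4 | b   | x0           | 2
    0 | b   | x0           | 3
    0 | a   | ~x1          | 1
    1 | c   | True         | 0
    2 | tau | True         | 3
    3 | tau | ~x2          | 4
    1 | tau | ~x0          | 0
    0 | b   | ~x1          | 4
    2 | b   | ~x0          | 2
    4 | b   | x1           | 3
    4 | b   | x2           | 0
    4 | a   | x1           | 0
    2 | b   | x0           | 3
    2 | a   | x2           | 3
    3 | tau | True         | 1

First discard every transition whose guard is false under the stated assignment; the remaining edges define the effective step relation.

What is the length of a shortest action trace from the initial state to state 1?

BFS to 1:
  Layer 0: {0}
  Layer 1: {3}
  Layer 2: {1,4}
first hit 1 at d=2 via b·tau

Answer: 2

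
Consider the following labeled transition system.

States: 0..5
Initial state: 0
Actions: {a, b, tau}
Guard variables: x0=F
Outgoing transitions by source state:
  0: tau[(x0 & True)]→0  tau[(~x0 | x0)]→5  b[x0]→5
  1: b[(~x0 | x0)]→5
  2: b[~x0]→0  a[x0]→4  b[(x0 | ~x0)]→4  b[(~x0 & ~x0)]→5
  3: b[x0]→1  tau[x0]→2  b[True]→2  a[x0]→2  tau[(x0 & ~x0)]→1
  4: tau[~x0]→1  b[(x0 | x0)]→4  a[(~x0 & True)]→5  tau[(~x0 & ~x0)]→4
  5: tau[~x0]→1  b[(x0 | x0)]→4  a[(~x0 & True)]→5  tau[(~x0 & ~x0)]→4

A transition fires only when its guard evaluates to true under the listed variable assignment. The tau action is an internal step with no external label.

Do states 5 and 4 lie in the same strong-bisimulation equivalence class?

Answer: BISIMILAR

Working:
Refine partition for ~:
  round 0: {{0,1,2,3,4,5}}
  round 1: {{0},{1,2,3},{4,5}}
  round 2: {{0},{1},{2},{3},{4,5}}
stable after 3 split(s): 5 block(s)
class of 5: {4,5}; class of 4: {4,5}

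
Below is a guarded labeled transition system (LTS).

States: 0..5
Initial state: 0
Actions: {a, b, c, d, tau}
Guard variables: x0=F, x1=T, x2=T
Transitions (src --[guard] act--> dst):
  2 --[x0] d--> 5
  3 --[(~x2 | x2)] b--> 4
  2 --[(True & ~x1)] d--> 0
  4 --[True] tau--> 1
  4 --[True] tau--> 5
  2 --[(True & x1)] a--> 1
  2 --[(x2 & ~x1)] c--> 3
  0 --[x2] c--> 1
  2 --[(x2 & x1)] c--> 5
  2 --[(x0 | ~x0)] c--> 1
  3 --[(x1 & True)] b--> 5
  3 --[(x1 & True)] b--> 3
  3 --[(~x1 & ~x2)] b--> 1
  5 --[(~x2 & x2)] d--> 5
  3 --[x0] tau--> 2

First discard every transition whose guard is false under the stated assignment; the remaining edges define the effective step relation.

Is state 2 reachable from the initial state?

Answer: UNREACHABLE

Analysis:
After dropping false guards: 9 live edges.
L0 = {0}
L1 = {1}  now seen {0,1}
R = {0,1}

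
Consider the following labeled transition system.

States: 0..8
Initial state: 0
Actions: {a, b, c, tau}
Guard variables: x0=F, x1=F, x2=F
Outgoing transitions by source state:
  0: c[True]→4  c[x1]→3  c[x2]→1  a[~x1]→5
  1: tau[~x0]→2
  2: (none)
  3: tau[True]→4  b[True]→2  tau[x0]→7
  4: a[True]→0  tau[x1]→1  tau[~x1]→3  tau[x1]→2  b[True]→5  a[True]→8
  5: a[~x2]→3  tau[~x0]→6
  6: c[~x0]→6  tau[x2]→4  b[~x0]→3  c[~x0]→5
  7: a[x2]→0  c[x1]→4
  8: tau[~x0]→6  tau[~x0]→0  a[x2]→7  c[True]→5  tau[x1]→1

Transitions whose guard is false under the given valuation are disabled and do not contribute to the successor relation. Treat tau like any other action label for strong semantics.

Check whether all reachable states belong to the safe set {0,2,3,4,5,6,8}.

Answer: INVARIANT HOLDS

Trace:
Safe = {0,2,3,4,5,6,8}
Reachable = {0,2,3,4,5,6,8}
  0: safe
  2: safe
  3: safe
  4: safe
  5: safe
  6: safe
  8: safe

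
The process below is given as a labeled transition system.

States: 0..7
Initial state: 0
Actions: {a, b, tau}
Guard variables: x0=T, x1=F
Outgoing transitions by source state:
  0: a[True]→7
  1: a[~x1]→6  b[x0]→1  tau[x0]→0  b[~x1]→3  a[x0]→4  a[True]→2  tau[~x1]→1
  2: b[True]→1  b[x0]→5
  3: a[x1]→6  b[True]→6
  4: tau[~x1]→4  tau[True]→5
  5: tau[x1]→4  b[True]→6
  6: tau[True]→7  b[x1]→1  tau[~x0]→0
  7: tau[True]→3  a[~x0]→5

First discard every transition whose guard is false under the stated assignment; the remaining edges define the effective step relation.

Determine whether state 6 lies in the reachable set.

Guard filter leaves 16 enabled edge(s).
depth 0: {0}
depth 1: {7}  total {0,7}
depth 2: {3}  total {0,3,7}
depth 3: {6}  total {0,3,6,7}
R = {0,3,6,7}
trace reaching 6: a·tau·b

Answer: REACHABLE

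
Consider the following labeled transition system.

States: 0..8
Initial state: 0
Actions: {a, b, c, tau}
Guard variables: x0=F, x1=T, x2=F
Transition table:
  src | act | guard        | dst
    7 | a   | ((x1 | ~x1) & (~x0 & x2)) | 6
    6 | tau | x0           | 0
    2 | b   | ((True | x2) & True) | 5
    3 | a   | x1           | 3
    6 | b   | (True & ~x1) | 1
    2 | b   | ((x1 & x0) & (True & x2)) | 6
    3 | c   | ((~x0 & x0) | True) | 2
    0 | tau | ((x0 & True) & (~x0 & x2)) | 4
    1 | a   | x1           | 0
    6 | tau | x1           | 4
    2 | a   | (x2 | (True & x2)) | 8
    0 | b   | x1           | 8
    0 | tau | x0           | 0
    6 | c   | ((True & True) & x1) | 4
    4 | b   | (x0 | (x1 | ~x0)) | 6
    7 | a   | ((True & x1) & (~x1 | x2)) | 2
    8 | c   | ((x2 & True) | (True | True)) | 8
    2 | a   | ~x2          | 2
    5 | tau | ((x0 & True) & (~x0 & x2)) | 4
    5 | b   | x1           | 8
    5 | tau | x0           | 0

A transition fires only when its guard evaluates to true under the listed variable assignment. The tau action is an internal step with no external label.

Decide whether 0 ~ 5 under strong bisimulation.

Compute ~ classes (split until stable):
  π0 = {{0,1,2,3,4,5,6,7,8}}
  π1 = {{0,4,5},{1},{2},{3},{6},{7},{8}}
  π2 = {{0,5},{1},{2},{3},{4},{6},{7},{8}}
Fixed point at round 3; 8 class(es).
class of 0: {0,5}; class of 5: {0,5}

Answer: BISIMILAR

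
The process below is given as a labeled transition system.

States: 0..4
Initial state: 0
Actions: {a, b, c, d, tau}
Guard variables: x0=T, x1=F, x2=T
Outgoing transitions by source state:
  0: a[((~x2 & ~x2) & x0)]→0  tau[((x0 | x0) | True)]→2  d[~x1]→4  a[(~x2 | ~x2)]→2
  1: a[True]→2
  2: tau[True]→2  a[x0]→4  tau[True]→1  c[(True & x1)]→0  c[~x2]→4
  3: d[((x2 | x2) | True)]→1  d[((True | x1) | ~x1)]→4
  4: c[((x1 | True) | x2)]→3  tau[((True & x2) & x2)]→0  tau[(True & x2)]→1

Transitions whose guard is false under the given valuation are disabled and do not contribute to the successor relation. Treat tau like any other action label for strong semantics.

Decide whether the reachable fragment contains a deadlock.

Answer: DEADLOCK-FREE

Trace:
R = {0,1,2,3,4}
  0: d→4  tau→2  [deg 2]
  1: a→2  [deg 1]
  2: a→4  tau→1  tau→2  [deg 3]
  3: d→1  d→4  [deg 2]
  4: c→3  tau→0  tau→1  [deg 3]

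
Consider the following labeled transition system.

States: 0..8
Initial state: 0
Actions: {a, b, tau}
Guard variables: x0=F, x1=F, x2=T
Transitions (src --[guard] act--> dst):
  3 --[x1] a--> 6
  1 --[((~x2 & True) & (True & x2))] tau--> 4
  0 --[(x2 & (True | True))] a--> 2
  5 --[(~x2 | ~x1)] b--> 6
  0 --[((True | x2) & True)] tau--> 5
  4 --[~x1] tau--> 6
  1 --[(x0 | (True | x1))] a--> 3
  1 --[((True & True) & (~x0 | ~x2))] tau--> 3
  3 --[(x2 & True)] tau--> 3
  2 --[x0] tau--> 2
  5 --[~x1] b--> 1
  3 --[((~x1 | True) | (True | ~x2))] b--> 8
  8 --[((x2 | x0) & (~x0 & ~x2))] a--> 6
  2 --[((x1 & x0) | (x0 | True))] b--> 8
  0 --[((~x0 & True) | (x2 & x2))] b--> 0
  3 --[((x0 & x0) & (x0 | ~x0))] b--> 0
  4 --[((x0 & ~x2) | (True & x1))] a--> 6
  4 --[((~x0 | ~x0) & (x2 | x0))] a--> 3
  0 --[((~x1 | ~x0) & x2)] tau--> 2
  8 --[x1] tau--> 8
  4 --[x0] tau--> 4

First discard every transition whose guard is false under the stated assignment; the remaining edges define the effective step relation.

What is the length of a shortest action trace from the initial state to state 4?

BFS to 4:
  Layer 0: {0}
  Layer 1: {2,5}
  Layer 2: {1,6,8}
  Layer 3: {3}
4 never appears.

Answer: UNREACHABLE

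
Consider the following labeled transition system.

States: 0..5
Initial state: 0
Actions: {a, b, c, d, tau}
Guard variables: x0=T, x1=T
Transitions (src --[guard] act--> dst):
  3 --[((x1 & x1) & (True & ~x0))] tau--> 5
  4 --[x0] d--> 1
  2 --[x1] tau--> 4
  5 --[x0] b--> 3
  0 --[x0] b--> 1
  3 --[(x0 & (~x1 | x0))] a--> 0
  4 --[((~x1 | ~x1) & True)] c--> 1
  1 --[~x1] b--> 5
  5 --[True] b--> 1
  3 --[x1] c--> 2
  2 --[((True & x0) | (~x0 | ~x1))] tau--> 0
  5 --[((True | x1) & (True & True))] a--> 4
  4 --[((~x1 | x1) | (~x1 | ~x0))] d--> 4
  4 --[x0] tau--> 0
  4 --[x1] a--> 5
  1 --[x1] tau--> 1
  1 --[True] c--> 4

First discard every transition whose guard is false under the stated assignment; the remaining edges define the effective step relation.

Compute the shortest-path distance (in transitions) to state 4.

Layered search for 4:
  Layer 0: {0}
  Layer 1: {1}
  Layer 2: {4}
first hit 4 at d=2 via b·c

Answer: 2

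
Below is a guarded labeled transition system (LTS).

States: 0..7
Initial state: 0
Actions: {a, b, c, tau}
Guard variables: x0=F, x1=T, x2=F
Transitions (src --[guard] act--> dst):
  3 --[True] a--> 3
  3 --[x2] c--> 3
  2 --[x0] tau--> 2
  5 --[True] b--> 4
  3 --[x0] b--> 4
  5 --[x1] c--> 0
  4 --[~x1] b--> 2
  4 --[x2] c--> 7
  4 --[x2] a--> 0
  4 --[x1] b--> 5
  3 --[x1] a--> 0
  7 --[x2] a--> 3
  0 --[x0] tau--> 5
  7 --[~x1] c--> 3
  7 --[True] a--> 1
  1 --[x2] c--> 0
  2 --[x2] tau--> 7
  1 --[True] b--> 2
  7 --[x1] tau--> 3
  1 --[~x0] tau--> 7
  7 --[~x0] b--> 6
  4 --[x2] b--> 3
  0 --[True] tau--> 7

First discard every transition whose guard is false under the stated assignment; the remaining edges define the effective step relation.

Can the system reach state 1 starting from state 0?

Answer: REACHABLE

Trace:
11 transition(s) survive guard evaluation.
Layer 0: {0}
Layer 1: {7}  cumulative {0,7}
Layer 2: {1,3,6}  cumulative {0,1,3,6,7}
Layer 3: {2}  cumulative {0,1,2,3,6,7}
R = {0,1,2,3,6,7}
witness 1: tau·a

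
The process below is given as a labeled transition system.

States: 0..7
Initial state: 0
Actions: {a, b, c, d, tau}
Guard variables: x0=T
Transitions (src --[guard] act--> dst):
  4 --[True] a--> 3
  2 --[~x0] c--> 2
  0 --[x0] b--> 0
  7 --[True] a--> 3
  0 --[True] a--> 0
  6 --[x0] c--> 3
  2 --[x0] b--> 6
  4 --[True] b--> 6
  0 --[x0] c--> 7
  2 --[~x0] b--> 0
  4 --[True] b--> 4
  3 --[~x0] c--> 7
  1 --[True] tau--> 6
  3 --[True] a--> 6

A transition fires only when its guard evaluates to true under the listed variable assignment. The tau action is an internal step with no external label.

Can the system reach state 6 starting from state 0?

After dropping false guards: 11 live edges.
L0 = {0}
L1 = {7}  cumulative {0,7}
L2 = {3}  cumulative {0,3,7}
L3 = {6}  cumulative {0,3,6,7}
R = {0,3,6,7}
Path to 6: c·a·a

Answer: REACHABLE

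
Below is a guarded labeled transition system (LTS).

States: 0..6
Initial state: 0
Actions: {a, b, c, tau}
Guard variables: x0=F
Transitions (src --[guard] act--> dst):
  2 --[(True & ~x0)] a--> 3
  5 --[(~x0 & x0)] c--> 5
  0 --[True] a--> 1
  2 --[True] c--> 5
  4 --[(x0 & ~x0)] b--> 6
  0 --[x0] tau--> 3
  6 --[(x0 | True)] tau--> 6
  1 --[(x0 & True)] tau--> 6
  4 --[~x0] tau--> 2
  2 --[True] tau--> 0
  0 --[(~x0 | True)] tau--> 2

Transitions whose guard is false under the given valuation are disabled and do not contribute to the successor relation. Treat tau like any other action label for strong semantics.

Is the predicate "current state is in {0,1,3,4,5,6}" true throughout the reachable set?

Answer: INVARIANT VIOLATED at state 2

Working:
Safe = {0,1,3,4,5,6}
R = {0,1,2,3,5}
  0: safe
  1: safe
  2: ✗ unsafe
  3: safe
  5: safe
reach 2 via tau — violates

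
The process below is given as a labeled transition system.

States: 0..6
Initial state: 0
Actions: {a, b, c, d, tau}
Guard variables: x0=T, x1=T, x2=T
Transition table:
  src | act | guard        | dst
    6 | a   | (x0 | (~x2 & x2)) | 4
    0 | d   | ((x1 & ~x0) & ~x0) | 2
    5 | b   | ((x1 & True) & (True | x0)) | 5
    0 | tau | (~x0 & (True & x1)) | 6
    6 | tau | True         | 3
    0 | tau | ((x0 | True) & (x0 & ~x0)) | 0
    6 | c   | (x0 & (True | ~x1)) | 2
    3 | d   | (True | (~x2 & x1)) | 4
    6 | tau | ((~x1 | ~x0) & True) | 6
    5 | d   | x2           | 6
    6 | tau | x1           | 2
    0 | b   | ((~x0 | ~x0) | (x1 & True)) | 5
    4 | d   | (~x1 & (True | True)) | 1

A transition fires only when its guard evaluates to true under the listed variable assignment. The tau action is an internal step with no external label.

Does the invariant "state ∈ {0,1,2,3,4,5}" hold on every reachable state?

Answer: INVARIANT VIOLATED at state 6

Analysis:
Safe = {0,1,2,3,4,5}
R = {0,2,3,4,5,6}
  0: ✓
  2: ✓
  3: ✓
  4: ✓
  5: ✓
  6: ✗ unsafe
reach 6 via b·d — violates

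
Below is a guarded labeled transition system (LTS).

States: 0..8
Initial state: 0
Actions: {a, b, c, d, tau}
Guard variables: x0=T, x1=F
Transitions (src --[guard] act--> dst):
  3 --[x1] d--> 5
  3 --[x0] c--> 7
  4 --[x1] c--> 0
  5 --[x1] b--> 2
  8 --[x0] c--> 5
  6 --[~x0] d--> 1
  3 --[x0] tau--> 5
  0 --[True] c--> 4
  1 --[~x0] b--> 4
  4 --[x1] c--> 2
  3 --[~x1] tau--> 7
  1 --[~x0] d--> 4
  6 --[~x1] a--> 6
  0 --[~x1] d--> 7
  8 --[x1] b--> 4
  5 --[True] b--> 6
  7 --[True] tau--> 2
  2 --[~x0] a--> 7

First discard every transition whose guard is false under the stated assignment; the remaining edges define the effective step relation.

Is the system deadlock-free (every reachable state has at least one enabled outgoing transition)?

Answer: DEADLOCK at state 2

Analysis:
R = {0,2,4,7}
  0: c→4  d→7  [2 out]
  2: ∅  [STUCK]
  4: ∅  [STUCK]
  7: tau→2  [1 out]
Path to 2: d·tau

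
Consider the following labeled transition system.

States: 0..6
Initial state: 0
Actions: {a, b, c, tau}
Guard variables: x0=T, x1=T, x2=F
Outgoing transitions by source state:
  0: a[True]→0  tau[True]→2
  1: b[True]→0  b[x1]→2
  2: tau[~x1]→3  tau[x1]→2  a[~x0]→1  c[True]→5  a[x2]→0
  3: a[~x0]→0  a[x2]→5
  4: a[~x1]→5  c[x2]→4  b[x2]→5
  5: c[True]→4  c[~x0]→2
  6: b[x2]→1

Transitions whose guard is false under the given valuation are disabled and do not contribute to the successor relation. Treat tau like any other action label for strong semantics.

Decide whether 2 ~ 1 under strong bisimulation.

Answer: NOT BISIMILAR

Analysis:
Refine partition for ~:
  round 0: {{0,1,2,3,4,5,6}}
  round 1: {{0},{1},{2},{3,4,6},{5}}
stable after 2 split(s): 5 block(s)
[2]={2}  [1]={1}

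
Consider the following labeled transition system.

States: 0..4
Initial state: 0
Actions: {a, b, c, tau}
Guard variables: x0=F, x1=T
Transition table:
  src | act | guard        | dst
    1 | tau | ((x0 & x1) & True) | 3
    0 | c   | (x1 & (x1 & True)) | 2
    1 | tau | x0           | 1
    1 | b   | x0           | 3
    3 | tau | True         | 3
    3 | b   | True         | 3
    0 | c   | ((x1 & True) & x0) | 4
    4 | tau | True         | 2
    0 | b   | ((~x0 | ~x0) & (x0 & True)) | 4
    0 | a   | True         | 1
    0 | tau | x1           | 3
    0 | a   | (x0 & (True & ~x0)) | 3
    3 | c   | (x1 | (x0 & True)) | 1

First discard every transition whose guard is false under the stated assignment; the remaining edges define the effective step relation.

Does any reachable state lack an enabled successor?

Answer: DEADLOCK at state 1

Analysis:
Reach set: {0,1,2,3}
  0: a→1  c→2  tau→3  [3 out]
  1: ∅  [no exit]
  2: ∅  [no exit]
  3: b→3  c→1  tau→3  [3 out]
trace reaching 1: a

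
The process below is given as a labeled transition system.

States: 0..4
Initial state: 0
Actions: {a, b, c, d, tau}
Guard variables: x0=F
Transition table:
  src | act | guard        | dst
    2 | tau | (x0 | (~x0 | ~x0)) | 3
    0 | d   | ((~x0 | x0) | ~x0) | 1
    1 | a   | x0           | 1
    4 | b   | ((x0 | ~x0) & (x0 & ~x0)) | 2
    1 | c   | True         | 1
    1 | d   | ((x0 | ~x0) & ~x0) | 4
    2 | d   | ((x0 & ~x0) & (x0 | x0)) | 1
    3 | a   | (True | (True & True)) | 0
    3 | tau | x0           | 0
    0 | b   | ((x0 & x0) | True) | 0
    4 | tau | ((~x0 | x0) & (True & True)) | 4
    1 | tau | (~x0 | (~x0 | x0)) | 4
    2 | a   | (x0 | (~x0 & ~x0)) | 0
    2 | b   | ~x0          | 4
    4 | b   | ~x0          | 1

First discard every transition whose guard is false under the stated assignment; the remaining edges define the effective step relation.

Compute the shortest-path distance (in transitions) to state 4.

BFS to 4:
  depth 0: {0}
  depth 1: {1}
  depth 2: {4}
depth(4)=2, e.g. d·d

Answer: 2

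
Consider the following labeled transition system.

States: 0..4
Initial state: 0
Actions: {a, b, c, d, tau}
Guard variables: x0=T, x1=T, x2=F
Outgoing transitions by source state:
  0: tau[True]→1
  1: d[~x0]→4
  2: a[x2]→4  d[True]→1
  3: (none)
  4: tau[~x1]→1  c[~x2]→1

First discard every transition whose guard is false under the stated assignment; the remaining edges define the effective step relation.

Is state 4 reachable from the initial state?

After dropping false guards: 3 live edges.
depth 0: {0}
depth 1: {1}  now seen {0,1}
Reachable = {0,1}

Answer: UNREACHABLE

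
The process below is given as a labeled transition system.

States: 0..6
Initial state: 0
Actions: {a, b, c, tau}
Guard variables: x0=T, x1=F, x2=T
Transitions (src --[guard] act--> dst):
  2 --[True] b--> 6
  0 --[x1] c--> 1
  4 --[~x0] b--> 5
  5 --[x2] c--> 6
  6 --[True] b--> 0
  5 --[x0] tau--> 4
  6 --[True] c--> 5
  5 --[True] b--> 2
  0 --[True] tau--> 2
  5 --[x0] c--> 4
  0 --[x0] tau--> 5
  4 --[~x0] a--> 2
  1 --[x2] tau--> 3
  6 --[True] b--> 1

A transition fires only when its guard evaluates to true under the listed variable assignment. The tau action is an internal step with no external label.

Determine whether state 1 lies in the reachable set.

11 transition(s) survive guard evaluation.
L0 = {0}
L1 = {2,5}  total {0,2,5}
L2 = {4,6}  total {0,2,4,5,6}
L3 = {1}  total {0,1,2,4,5,6}
L4 = {3}  total {0,1,2,3,4,5,6}
Reach set: {0,1,2,3,4,5,6}
trace reaching 1: tau·b·b

Answer: REACHABLE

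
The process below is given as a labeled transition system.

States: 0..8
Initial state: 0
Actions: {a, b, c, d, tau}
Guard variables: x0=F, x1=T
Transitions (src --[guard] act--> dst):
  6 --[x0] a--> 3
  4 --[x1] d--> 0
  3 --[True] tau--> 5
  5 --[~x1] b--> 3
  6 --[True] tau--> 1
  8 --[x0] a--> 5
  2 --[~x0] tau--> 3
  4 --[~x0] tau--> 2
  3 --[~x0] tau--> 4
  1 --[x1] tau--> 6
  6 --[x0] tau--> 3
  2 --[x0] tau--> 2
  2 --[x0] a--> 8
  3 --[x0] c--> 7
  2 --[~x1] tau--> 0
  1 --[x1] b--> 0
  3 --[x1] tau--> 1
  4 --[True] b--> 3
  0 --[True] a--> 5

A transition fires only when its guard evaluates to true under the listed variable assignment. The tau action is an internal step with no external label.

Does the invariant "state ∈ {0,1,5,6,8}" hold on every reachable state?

Answer: INVARIANT HOLDS

Trace:
Inv-set: {0,1,5,6,8}
Reachable = {0,5}
  0: ok
  5: ok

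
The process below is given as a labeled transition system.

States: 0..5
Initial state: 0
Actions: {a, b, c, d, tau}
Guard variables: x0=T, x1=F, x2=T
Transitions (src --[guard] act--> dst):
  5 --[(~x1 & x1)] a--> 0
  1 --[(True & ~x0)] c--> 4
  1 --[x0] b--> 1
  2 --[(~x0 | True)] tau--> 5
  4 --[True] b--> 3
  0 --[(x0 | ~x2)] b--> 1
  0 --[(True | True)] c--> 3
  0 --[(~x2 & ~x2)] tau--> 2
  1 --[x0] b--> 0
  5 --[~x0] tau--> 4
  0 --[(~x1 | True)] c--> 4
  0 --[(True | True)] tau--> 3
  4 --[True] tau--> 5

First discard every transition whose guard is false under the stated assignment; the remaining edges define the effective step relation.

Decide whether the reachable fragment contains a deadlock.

Reachable = {0,1,3,4,5}
  0: b→1  c→3  c→4  tau→3  [4 out]
  1: b→0  b→1  [2 out]
  3: ∅  [STUCK]
  4: b→3  tau→5  [2 out]
  5: ∅  [STUCK]
Path to 3: c

Answer: DEADLOCK at state 3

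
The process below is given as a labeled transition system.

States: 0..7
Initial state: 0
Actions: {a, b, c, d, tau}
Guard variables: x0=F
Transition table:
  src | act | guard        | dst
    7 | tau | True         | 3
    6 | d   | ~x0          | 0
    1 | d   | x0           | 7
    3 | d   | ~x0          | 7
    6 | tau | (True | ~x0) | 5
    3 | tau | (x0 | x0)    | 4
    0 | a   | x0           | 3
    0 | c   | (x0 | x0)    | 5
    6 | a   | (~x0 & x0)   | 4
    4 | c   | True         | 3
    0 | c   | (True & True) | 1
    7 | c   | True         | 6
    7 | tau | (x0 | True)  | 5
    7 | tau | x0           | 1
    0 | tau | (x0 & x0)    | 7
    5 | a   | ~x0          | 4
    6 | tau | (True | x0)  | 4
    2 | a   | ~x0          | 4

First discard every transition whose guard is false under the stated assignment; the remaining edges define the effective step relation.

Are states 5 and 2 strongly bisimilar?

Answer: BISIMILAR

Analysis:
Compute ~ classes (split until stable):
  π0 = {{0,1,2,3,4,5,6,7}}
  π1 = {{0,4},{1},{2,5},{3},{6},{7}}
  π2 = {{0},{1},{2,5},{3},{4},{6},{7}}
stable after 3 split(s): 7 block(s)
class of 5: {2,5}; class of 2: {2,5}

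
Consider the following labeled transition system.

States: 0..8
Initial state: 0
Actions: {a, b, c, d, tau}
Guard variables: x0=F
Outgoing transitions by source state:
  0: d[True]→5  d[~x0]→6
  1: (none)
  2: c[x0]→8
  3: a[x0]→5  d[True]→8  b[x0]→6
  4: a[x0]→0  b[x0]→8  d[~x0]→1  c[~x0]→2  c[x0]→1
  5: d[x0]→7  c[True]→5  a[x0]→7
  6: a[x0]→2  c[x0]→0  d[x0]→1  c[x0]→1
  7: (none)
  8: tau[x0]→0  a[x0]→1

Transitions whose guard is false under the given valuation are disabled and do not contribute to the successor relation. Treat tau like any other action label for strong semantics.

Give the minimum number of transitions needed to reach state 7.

Answer: UNREACHABLE

Working:
Breadth-first toward 7:
  depth 0: {0}
  depth 1: {5,6}
7 never appears.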